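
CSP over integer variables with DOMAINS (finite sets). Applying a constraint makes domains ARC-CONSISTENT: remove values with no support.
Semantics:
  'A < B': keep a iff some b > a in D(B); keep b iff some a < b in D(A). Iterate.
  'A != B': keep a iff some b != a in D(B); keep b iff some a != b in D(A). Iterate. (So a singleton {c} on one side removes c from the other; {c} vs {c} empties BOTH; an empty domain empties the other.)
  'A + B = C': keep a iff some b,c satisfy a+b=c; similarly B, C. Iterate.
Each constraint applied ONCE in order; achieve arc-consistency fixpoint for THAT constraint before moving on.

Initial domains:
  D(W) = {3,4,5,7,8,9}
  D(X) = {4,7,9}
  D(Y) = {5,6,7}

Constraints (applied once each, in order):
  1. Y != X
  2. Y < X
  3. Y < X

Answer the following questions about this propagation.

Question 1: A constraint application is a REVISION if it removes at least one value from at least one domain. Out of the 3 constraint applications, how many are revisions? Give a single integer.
Constraint 1 (Y != X) on D(Y)={5,6,7} D(X)={4,7,9}: no change => not a revision
Constraint 2 (Y < X) on D(Y)={5,6,7} D(X)={4,7,9}: X {4,7,9}->{7,9} => REVISION
Constraint 3 (Y < X) on D(Y)={5,6,7} D(X)={7,9}: no change => not a revision
Total revisions = 1

Answer: 1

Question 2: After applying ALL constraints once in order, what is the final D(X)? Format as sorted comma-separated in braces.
Answer: {7,9}

Derivation:
Constraint 1 (Y != X) on D(Y)={5,6,7} D(X)={4,7,9}: no change
Constraint 2 (Y < X) on D(Y)={5,6,7} D(X)={4,7,9}: X {4,7,9}->{7,9}
Constraint 3 (Y < X) on D(Y)={5,6,7} D(X)={7,9}: no change
So after all 3 constraints: D(X) = {7,9}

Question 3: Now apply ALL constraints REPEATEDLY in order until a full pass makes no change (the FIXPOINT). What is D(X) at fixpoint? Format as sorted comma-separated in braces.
pass 0 (initial): D(X)={4,7,9}
pass 1: X {4,7,9}->{7,9}
pass 2: no change
Fixpoint after 2 passes: D(X) = {7,9}

Answer: {7,9}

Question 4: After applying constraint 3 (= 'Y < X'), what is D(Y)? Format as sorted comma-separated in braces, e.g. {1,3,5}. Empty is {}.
Constraint 1 (Y != X) on D(Y)={5,6,7} D(X)={4,7,9}: no change
Constraint 2 (Y < X) on D(Y)={5,6,7} D(X)={4,7,9}: X {4,7,9}->{7,9}
Constraint 3 (Y < X) on D(Y)={5,6,7} D(X)={7,9}: no change
So after constraint 3: D(Y) = {5,6,7}

Answer: {5,6,7}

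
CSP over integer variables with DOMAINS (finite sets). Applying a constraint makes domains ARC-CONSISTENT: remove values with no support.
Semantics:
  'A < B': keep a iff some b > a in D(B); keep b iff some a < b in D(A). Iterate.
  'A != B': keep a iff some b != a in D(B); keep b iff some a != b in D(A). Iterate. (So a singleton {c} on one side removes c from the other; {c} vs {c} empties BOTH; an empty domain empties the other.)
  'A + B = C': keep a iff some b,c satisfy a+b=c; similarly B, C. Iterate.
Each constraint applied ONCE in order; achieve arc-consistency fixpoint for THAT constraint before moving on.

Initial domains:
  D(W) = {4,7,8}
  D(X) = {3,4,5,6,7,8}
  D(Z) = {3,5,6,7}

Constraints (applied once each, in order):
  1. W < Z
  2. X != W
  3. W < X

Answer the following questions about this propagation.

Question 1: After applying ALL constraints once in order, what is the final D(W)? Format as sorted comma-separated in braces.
Answer: {4}

Derivation:
Constraint 1 (W < Z) on D(W)={4,7,8} D(Z)={3,5,6,7}: W {4,7,8}->{4}; Z {3,5,6,7}->{5,6,7}
Constraint 2 (X != W) on D(X)={3,4,5,6,7,8} D(W)={4}: X {3,4,5,6,7,8}->{3,5,6,7,8}
Constraint 3 (W < X) on D(W)={4} D(X)={3,5,6,7,8}: X {3,5,6,7,8}->{5,6,7,8}
So after all 3 constraints: D(W) = {4}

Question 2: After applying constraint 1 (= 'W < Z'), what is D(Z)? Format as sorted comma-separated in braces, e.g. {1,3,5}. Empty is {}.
Answer: {5,6,7}

Derivation:
Constraint 1 (W < Z) on D(W)={4,7,8} D(Z)={3,5,6,7}: W {4,7,8}->{4}; Z {3,5,6,7}->{5,6,7}
So after constraint 1: D(Z) = {5,6,7}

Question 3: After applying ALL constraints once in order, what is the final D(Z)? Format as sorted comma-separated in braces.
Answer: {5,6,7}

Derivation:
Constraint 1 (W < Z) on D(W)={4,7,8} D(Z)={3,5,6,7}: W {4,7,8}->{4}; Z {3,5,6,7}->{5,6,7}
Constraint 2 (X != W) on D(X)={3,4,5,6,7,8} D(W)={4}: X {3,4,5,6,7,8}->{3,5,6,7,8}
Constraint 3 (W < X) on D(W)={4} D(X)={3,5,6,7,8}: X {3,5,6,7,8}->{5,6,7,8}
So after all 3 constraints: D(Z) = {5,6,7}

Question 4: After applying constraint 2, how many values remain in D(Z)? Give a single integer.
Constraint 1 (W < Z) on D(W)={4,7,8} D(Z)={3,5,6,7}: W {4,7,8}->{4}; Z {3,5,6,7}->{5,6,7}
Constraint 2 (X != W) on D(X)={3,4,5,6,7,8} D(W)={4}: X {3,4,5,6,7,8}->{3,5,6,7,8}
So after constraint 2: D(Z)={5,6,7}, size = 3

Answer: 3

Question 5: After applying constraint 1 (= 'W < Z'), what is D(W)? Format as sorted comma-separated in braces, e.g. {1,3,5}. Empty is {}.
Constraint 1 (W < Z) on D(W)={4,7,8} D(Z)={3,5,6,7}: W {4,7,8}->{4}; Z {3,5,6,7}->{5,6,7}
So after constraint 1: D(W) = {4}

Answer: {4}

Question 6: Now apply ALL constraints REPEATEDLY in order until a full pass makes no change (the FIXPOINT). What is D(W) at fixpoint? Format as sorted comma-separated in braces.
Answer: {4}

Derivation:
pass 0 (initial): D(W)={4,7,8}
pass 1: W {4,7,8}->{4}; X {3,4,5,6,7,8}->{5,6,7,8}; Z {3,5,6,7}->{5,6,7}
pass 2: no change
Fixpoint after 2 passes: D(W) = {4}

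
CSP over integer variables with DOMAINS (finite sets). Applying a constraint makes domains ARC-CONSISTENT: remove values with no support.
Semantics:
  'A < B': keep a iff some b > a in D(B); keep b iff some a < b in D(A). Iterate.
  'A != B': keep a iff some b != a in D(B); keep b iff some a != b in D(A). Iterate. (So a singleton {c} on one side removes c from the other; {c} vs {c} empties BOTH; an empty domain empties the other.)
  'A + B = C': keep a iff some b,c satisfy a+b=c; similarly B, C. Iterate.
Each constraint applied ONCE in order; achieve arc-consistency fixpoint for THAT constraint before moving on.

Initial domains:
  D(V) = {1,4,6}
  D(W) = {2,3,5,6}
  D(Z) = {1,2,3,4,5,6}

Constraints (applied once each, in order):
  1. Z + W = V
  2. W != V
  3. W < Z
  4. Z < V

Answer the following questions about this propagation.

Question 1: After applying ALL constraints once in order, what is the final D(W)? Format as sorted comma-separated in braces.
Constraint 1 (Z + W = V) on D(Z)={1,2,3,4,5,6} D(W)={2,3,5,6} D(V)={1,4,6}: Z {1,2,3,4,5,6}->{1,2,3,4}; W {2,3,5,6}->{2,3,5}; V {1,4,6}->{4,6}
Constraint 2 (W != V) on D(W)={2,3,5} D(V)={4,6}: no change
Constraint 3 (W < Z) on D(W)={2,3,5} D(Z)={1,2,3,4}: W {2,3,5}->{2,3}; Z {1,2,3,4}->{3,4}
Constraint 4 (Z < V) on D(Z)={3,4} D(V)={4,6}: no change
So after all 4 constraints: D(W) = {2,3}

Answer: {2,3}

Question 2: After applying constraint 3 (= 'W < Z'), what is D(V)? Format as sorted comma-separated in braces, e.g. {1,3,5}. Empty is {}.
Constraint 1 (Z + W = V) on D(Z)={1,2,3,4,5,6} D(W)={2,3,5,6} D(V)={1,4,6}: Z {1,2,3,4,5,6}->{1,2,3,4}; W {2,3,5,6}->{2,3,5}; V {1,4,6}->{4,6}
Constraint 2 (W != V) on D(W)={2,3,5} D(V)={4,6}: no change
Constraint 3 (W < Z) on D(W)={2,3,5} D(Z)={1,2,3,4}: W {2,3,5}->{2,3}; Z {1,2,3,4}->{3,4}
So after constraint 3: D(V) = {4,6}

Answer: {4,6}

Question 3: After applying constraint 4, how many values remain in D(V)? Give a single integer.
Answer: 2

Derivation:
Constraint 1 (Z + W = V) on D(Z)={1,2,3,4,5,6} D(W)={2,3,5,6} D(V)={1,4,6}: Z {1,2,3,4,5,6}->{1,2,3,4}; W {2,3,5,6}->{2,3,5}; V {1,4,6}->{4,6}
Constraint 2 (W != V) on D(W)={2,3,5} D(V)={4,6}: no change
Constraint 3 (W < Z) on D(W)={2,3,5} D(Z)={1,2,3,4}: W {2,3,5}->{2,3}; Z {1,2,3,4}->{3,4}
Constraint 4 (Z < V) on D(Z)={3,4} D(V)={4,6}: no change
So after constraint 4: D(V)={4,6}, size = 2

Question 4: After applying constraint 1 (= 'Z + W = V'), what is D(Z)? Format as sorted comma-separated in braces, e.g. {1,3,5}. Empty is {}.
Answer: {1,2,3,4}

Derivation:
Constraint 1 (Z + W = V) on D(Z)={1,2,3,4,5,6} D(W)={2,3,5,6} D(V)={1,4,6}: Z {1,2,3,4,5,6}->{1,2,3,4}; W {2,3,5,6}->{2,3,5}; V {1,4,6}->{4,6}
So after constraint 1: D(Z) = {1,2,3,4}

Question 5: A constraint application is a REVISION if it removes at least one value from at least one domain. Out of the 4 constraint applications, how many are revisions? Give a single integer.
Constraint 1 (Z + W = V) on D(Z)={1,2,3,4,5,6} D(W)={2,3,5,6} D(V)={1,4,6}: Z {1,2,3,4,5,6}->{1,2,3,4}; W {2,3,5,6}->{2,3,5}; V {1,4,6}->{4,6} => REVISION
Constraint 2 (W != V) on D(W)={2,3,5} D(V)={4,6}: no change => not a revision
Constraint 3 (W < Z) on D(W)={2,3,5} D(Z)={1,2,3,4}: W {2,3,5}->{2,3}; Z {1,2,3,4}->{3,4} => REVISION
Constraint 4 (Z < V) on D(Z)={3,4} D(V)={4,6}: no change => not a revision
Total revisions = 2

Answer: 2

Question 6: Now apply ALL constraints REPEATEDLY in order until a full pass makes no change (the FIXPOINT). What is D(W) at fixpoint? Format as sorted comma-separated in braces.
pass 0 (initial): D(W)={2,3,5,6}
pass 1: V {1,4,6}->{4,6}; W {2,3,5,6}->{2,3}; Z {1,2,3,4,5,6}->{3,4}
pass 2: V {4,6}->{6}
pass 3: no change
Fixpoint after 3 passes: D(W) = {2,3}

Answer: {2,3}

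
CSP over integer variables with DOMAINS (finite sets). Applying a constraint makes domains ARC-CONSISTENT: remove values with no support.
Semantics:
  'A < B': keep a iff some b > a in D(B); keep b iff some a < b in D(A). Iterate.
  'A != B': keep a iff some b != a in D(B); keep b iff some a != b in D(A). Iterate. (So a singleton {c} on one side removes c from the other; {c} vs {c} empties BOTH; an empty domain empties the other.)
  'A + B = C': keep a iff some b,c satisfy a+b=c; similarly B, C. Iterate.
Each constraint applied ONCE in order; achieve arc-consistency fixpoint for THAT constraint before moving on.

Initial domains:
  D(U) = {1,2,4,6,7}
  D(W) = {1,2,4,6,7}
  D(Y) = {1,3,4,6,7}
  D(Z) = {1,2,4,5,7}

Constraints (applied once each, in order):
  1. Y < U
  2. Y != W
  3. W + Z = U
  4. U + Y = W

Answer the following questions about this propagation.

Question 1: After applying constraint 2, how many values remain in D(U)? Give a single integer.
Constraint 1 (Y < U) on D(Y)={1,3,4,6,7} D(U)={1,2,4,6,7}: Y {1,3,4,6,7}->{1,3,4,6}; U {1,2,4,6,7}->{2,4,6,7}
Constraint 2 (Y != W) on D(Y)={1,3,4,6} D(W)={1,2,4,6,7}: no change
So after constraint 2: D(U)={2,4,6,7}, size = 4

Answer: 4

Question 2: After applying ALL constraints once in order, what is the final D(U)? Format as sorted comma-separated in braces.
Answer: {2}

Derivation:
Constraint 1 (Y < U) on D(Y)={1,3,4,6,7} D(U)={1,2,4,6,7}: Y {1,3,4,6,7}->{1,3,4,6}; U {1,2,4,6,7}->{2,4,6,7}
Constraint 2 (Y != W) on D(Y)={1,3,4,6} D(W)={1,2,4,6,7}: no change
Constraint 3 (W + Z = U) on D(W)={1,2,4,6,7} D(Z)={1,2,4,5,7} D(U)={2,4,6,7}: W {1,2,4,6,7}->{1,2,4,6}; Z {1,2,4,5,7}->{1,2,4,5}
Constraint 4 (U + Y = W) on D(U)={2,4,6,7} D(Y)={1,3,4,6} D(W)={1,2,4,6}: U {2,4,6,7}->{2}; Y {1,3,4,6}->{4}; W {1,2,4,6}->{6}
So after all 4 constraints: D(U) = {2}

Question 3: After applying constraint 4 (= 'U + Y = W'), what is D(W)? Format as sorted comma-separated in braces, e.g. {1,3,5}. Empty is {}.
Constraint 1 (Y < U) on D(Y)={1,3,4,6,7} D(U)={1,2,4,6,7}: Y {1,3,4,6,7}->{1,3,4,6}; U {1,2,4,6,7}->{2,4,6,7}
Constraint 2 (Y != W) on D(Y)={1,3,4,6} D(W)={1,2,4,6,7}: no change
Constraint 3 (W + Z = U) on D(W)={1,2,4,6,7} D(Z)={1,2,4,5,7} D(U)={2,4,6,7}: W {1,2,4,6,7}->{1,2,4,6}; Z {1,2,4,5,7}->{1,2,4,5}
Constraint 4 (U + Y = W) on D(U)={2,4,6,7} D(Y)={1,3,4,6} D(W)={1,2,4,6}: U {2,4,6,7}->{2}; Y {1,3,4,6}->{4}; W {1,2,4,6}->{6}
So after constraint 4: D(W) = {6}

Answer: {6}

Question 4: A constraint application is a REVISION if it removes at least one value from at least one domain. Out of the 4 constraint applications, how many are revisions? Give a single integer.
Answer: 3

Derivation:
Constraint 1 (Y < U) on D(Y)={1,3,4,6,7} D(U)={1,2,4,6,7}: Y {1,3,4,6,7}->{1,3,4,6}; U {1,2,4,6,7}->{2,4,6,7} => REVISION
Constraint 2 (Y != W) on D(Y)={1,3,4,6} D(W)={1,2,4,6,7}: no change => not a revision
Constraint 3 (W + Z = U) on D(W)={1,2,4,6,7} D(Z)={1,2,4,5,7} D(U)={2,4,6,7}: W {1,2,4,6,7}->{1,2,4,6}; Z {1,2,4,5,7}->{1,2,4,5} => REVISION
Constraint 4 (U + Y = W) on D(U)={2,4,6,7} D(Y)={1,3,4,6} D(W)={1,2,4,6}: U {2,4,6,7}->{2}; Y {1,3,4,6}->{4}; W {1,2,4,6}->{6} => REVISION
Total revisions = 3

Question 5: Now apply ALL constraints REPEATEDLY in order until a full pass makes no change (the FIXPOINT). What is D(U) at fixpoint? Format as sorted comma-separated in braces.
Answer: {}

Derivation:
pass 0 (initial): D(U)={1,2,4,6,7}
pass 1: U {1,2,4,6,7}->{2}; W {1,2,4,6,7}->{6}; Y {1,3,4,6,7}->{4}; Z {1,2,4,5,7}->{1,2,4,5}
pass 2: U {2}->{}; W {6}->{}; Y {4}->{}; Z {1,2,4,5}->{}
pass 3: no change
Fixpoint after 3 passes: D(U) = {}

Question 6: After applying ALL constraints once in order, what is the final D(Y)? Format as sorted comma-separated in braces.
Constraint 1 (Y < U) on D(Y)={1,3,4,6,7} D(U)={1,2,4,6,7}: Y {1,3,4,6,7}->{1,3,4,6}; U {1,2,4,6,7}->{2,4,6,7}
Constraint 2 (Y != W) on D(Y)={1,3,4,6} D(W)={1,2,4,6,7}: no change
Constraint 3 (W + Z = U) on D(W)={1,2,4,6,7} D(Z)={1,2,4,5,7} D(U)={2,4,6,7}: W {1,2,4,6,7}->{1,2,4,6}; Z {1,2,4,5,7}->{1,2,4,5}
Constraint 4 (U + Y = W) on D(U)={2,4,6,7} D(Y)={1,3,4,6} D(W)={1,2,4,6}: U {2,4,6,7}->{2}; Y {1,3,4,6}->{4}; W {1,2,4,6}->{6}
So after all 4 constraints: D(Y) = {4}

Answer: {4}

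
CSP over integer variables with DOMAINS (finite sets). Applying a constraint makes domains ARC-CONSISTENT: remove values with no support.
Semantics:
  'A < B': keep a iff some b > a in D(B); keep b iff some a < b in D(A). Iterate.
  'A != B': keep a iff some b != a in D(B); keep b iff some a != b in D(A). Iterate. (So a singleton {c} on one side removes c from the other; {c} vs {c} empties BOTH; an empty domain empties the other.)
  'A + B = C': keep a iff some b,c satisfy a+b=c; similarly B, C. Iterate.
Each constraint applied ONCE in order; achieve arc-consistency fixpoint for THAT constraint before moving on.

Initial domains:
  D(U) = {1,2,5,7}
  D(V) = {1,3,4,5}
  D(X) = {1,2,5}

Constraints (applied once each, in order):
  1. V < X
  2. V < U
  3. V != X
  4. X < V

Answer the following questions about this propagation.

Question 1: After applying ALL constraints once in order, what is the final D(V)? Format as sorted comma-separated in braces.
Constraint 1 (V < X) on D(V)={1,3,4,5} D(X)={1,2,5}: V {1,3,4,5}->{1,3,4}; X {1,2,5}->{2,5}
Constraint 2 (V < U) on D(V)={1,3,4} D(U)={1,2,5,7}: U {1,2,5,7}->{2,5,7}
Constraint 3 (V != X) on D(V)={1,3,4} D(X)={2,5}: no change
Constraint 4 (X < V) on D(X)={2,5} D(V)={1,3,4}: X {2,5}->{2}; V {1,3,4}->{3,4}
So after all 4 constraints: D(V) = {3,4}

Answer: {3,4}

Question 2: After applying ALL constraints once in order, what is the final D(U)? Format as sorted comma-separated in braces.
Answer: {2,5,7}

Derivation:
Constraint 1 (V < X) on D(V)={1,3,4,5} D(X)={1,2,5}: V {1,3,4,5}->{1,3,4}; X {1,2,5}->{2,5}
Constraint 2 (V < U) on D(V)={1,3,4} D(U)={1,2,5,7}: U {1,2,5,7}->{2,5,7}
Constraint 3 (V != X) on D(V)={1,3,4} D(X)={2,5}: no change
Constraint 4 (X < V) on D(X)={2,5} D(V)={1,3,4}: X {2,5}->{2}; V {1,3,4}->{3,4}
So after all 4 constraints: D(U) = {2,5,7}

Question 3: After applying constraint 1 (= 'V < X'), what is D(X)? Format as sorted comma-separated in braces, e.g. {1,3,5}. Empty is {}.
Answer: {2,5}

Derivation:
Constraint 1 (V < X) on D(V)={1,3,4,5} D(X)={1,2,5}: V {1,3,4,5}->{1,3,4}; X {1,2,5}->{2,5}
So after constraint 1: D(X) = {2,5}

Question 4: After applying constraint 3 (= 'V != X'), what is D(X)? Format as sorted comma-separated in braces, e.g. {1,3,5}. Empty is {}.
Answer: {2,5}

Derivation:
Constraint 1 (V < X) on D(V)={1,3,4,5} D(X)={1,2,5}: V {1,3,4,5}->{1,3,4}; X {1,2,5}->{2,5}
Constraint 2 (V < U) on D(V)={1,3,4} D(U)={1,2,5,7}: U {1,2,5,7}->{2,5,7}
Constraint 3 (V != X) on D(V)={1,3,4} D(X)={2,5}: no change
So after constraint 3: D(X) = {2,5}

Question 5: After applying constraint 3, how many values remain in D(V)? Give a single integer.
Constraint 1 (V < X) on D(V)={1,3,4,5} D(X)={1,2,5}: V {1,3,4,5}->{1,3,4}; X {1,2,5}->{2,5}
Constraint 2 (V < U) on D(V)={1,3,4} D(U)={1,2,5,7}: U {1,2,5,7}->{2,5,7}
Constraint 3 (V != X) on D(V)={1,3,4} D(X)={2,5}: no change
So after constraint 3: D(V)={1,3,4}, size = 3

Answer: 3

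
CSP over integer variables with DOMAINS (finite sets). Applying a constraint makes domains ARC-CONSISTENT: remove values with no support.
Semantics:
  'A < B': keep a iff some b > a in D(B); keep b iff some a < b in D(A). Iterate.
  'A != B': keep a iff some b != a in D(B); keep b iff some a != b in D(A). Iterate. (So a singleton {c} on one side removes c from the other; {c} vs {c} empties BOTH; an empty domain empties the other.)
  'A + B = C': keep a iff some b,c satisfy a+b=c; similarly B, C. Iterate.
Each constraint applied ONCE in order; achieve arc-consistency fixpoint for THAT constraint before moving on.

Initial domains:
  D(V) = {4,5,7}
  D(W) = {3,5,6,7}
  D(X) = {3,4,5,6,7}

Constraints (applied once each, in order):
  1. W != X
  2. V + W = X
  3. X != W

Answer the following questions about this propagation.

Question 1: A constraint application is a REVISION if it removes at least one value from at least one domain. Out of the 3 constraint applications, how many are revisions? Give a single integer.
Answer: 1

Derivation:
Constraint 1 (W != X) on D(W)={3,5,6,7} D(X)={3,4,5,6,7}: no change => not a revision
Constraint 2 (V + W = X) on D(V)={4,5,7} D(W)={3,5,6,7} D(X)={3,4,5,6,7}: V {4,5,7}->{4}; W {3,5,6,7}->{3}; X {3,4,5,6,7}->{7} => REVISION
Constraint 3 (X != W) on D(X)={7} D(W)={3}: no change => not a revision
Total revisions = 1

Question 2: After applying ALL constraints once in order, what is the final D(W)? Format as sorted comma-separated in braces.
Constraint 1 (W != X) on D(W)={3,5,6,7} D(X)={3,4,5,6,7}: no change
Constraint 2 (V + W = X) on D(V)={4,5,7} D(W)={3,5,6,7} D(X)={3,4,5,6,7}: V {4,5,7}->{4}; W {3,5,6,7}->{3}; X {3,4,5,6,7}->{7}
Constraint 3 (X != W) on D(X)={7} D(W)={3}: no change
So after all 3 constraints: D(W) = {3}

Answer: {3}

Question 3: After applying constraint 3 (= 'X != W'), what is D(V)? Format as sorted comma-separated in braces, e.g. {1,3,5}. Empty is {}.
Answer: {4}

Derivation:
Constraint 1 (W != X) on D(W)={3,5,6,7} D(X)={3,4,5,6,7}: no change
Constraint 2 (V + W = X) on D(V)={4,5,7} D(W)={3,5,6,7} D(X)={3,4,5,6,7}: V {4,5,7}->{4}; W {3,5,6,7}->{3}; X {3,4,5,6,7}->{7}
Constraint 3 (X != W) on D(X)={7} D(W)={3}: no change
So after constraint 3: D(V) = {4}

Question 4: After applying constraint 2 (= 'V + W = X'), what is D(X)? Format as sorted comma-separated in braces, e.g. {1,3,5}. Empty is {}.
Answer: {7}

Derivation:
Constraint 1 (W != X) on D(W)={3,5,6,7} D(X)={3,4,5,6,7}: no change
Constraint 2 (V + W = X) on D(V)={4,5,7} D(W)={3,5,6,7} D(X)={3,4,5,6,7}: V {4,5,7}->{4}; W {3,5,6,7}->{3}; X {3,4,5,6,7}->{7}
So after constraint 2: D(X) = {7}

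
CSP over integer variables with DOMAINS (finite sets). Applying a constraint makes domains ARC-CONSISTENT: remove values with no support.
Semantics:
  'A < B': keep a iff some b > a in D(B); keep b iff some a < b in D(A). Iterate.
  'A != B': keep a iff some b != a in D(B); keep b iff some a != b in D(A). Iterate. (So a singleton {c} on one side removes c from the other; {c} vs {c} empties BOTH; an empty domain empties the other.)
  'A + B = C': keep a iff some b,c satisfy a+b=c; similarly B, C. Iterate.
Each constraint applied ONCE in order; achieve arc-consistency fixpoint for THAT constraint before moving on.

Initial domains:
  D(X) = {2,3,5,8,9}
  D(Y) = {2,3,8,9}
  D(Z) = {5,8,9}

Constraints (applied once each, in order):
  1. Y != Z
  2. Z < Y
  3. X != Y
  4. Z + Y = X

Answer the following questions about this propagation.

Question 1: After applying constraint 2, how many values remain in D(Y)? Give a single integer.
Constraint 1 (Y != Z) on D(Y)={2,3,8,9} D(Z)={5,8,9}: no change
Constraint 2 (Z < Y) on D(Z)={5,8,9} D(Y)={2,3,8,9}: Z {5,8,9}->{5,8}; Y {2,3,8,9}->{8,9}
So after constraint 2: D(Y)={8,9}, size = 2

Answer: 2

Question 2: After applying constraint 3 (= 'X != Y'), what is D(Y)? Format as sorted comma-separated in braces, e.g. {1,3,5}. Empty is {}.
Answer: {8,9}

Derivation:
Constraint 1 (Y != Z) on D(Y)={2,3,8,9} D(Z)={5,8,9}: no change
Constraint 2 (Z < Y) on D(Z)={5,8,9} D(Y)={2,3,8,9}: Z {5,8,9}->{5,8}; Y {2,3,8,9}->{8,9}
Constraint 3 (X != Y) on D(X)={2,3,5,8,9} D(Y)={8,9}: no change
So after constraint 3: D(Y) = {8,9}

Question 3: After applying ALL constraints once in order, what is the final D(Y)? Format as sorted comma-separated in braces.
Answer: {}

Derivation:
Constraint 1 (Y != Z) on D(Y)={2,3,8,9} D(Z)={5,8,9}: no change
Constraint 2 (Z < Y) on D(Z)={5,8,9} D(Y)={2,3,8,9}: Z {5,8,9}->{5,8}; Y {2,3,8,9}->{8,9}
Constraint 3 (X != Y) on D(X)={2,3,5,8,9} D(Y)={8,9}: no change
Constraint 4 (Z + Y = X) on D(Z)={5,8} D(Y)={8,9} D(X)={2,3,5,8,9}: Z {5,8}->{}; Y {8,9}->{}; X {2,3,5,8,9}->{}
So after all 4 constraints: D(Y) = {}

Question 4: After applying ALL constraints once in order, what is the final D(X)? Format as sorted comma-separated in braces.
Answer: {}

Derivation:
Constraint 1 (Y != Z) on D(Y)={2,3,8,9} D(Z)={5,8,9}: no change
Constraint 2 (Z < Y) on D(Z)={5,8,9} D(Y)={2,3,8,9}: Z {5,8,9}->{5,8}; Y {2,3,8,9}->{8,9}
Constraint 3 (X != Y) on D(X)={2,3,5,8,9} D(Y)={8,9}: no change
Constraint 4 (Z + Y = X) on D(Z)={5,8} D(Y)={8,9} D(X)={2,3,5,8,9}: Z {5,8}->{}; Y {8,9}->{}; X {2,3,5,8,9}->{}
So after all 4 constraints: D(X) = {}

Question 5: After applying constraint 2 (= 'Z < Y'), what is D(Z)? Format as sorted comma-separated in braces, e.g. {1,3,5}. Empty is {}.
Constraint 1 (Y != Z) on D(Y)={2,3,8,9} D(Z)={5,8,9}: no change
Constraint 2 (Z < Y) on D(Z)={5,8,9} D(Y)={2,3,8,9}: Z {5,8,9}->{5,8}; Y {2,3,8,9}->{8,9}
So after constraint 2: D(Z) = {5,8}

Answer: {5,8}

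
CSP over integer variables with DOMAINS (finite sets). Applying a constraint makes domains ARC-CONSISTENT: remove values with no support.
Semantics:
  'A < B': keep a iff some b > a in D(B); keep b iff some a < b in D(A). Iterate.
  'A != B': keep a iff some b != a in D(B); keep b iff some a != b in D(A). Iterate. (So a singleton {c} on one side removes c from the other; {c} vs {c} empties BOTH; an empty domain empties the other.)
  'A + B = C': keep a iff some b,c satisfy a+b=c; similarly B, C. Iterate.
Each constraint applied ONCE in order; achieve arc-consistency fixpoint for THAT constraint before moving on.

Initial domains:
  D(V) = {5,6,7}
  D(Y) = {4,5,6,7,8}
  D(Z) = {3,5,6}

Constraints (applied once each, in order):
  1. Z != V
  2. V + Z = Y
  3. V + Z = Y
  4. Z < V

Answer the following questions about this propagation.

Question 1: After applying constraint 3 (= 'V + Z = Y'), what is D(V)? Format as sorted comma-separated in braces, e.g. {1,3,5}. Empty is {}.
Constraint 1 (Z != V) on D(Z)={3,5,6} D(V)={5,6,7}: no change
Constraint 2 (V + Z = Y) on D(V)={5,6,7} D(Z)={3,5,6} D(Y)={4,5,6,7,8}: V {5,6,7}->{5}; Z {3,5,6}->{3}; Y {4,5,6,7,8}->{8}
Constraint 3 (V + Z = Y) on D(V)={5} D(Z)={3} D(Y)={8}: no change
So after constraint 3: D(V) = {5}

Answer: {5}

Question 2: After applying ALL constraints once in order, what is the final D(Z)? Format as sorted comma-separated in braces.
Constraint 1 (Z != V) on D(Z)={3,5,6} D(V)={5,6,7}: no change
Constraint 2 (V + Z = Y) on D(V)={5,6,7} D(Z)={3,5,6} D(Y)={4,5,6,7,8}: V {5,6,7}->{5}; Z {3,5,6}->{3}; Y {4,5,6,7,8}->{8}
Constraint 3 (V + Z = Y) on D(V)={5} D(Z)={3} D(Y)={8}: no change
Constraint 4 (Z < V) on D(Z)={3} D(V)={5}: no change
So after all 4 constraints: D(Z) = {3}

Answer: {3}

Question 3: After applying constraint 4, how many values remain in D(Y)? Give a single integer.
Constraint 1 (Z != V) on D(Z)={3,5,6} D(V)={5,6,7}: no change
Constraint 2 (V + Z = Y) on D(V)={5,6,7} D(Z)={3,5,6} D(Y)={4,5,6,7,8}: V {5,6,7}->{5}; Z {3,5,6}->{3}; Y {4,5,6,7,8}->{8}
Constraint 3 (V + Z = Y) on D(V)={5} D(Z)={3} D(Y)={8}: no change
Constraint 4 (Z < V) on D(Z)={3} D(V)={5}: no change
So after constraint 4: D(Y)={8}, size = 1

Answer: 1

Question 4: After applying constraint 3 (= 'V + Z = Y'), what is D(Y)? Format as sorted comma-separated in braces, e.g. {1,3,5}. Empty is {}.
Answer: {8}

Derivation:
Constraint 1 (Z != V) on D(Z)={3,5,6} D(V)={5,6,7}: no change
Constraint 2 (V + Z = Y) on D(V)={5,6,7} D(Z)={3,5,6} D(Y)={4,5,6,7,8}: V {5,6,7}->{5}; Z {3,5,6}->{3}; Y {4,5,6,7,8}->{8}
Constraint 3 (V + Z = Y) on D(V)={5} D(Z)={3} D(Y)={8}: no change
So after constraint 3: D(Y) = {8}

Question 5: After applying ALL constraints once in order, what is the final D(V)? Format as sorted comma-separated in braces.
Constraint 1 (Z != V) on D(Z)={3,5,6} D(V)={5,6,7}: no change
Constraint 2 (V + Z = Y) on D(V)={5,6,7} D(Z)={3,5,6} D(Y)={4,5,6,7,8}: V {5,6,7}->{5}; Z {3,5,6}->{3}; Y {4,5,6,7,8}->{8}
Constraint 3 (V + Z = Y) on D(V)={5} D(Z)={3} D(Y)={8}: no change
Constraint 4 (Z < V) on D(Z)={3} D(V)={5}: no change
So after all 4 constraints: D(V) = {5}

Answer: {5}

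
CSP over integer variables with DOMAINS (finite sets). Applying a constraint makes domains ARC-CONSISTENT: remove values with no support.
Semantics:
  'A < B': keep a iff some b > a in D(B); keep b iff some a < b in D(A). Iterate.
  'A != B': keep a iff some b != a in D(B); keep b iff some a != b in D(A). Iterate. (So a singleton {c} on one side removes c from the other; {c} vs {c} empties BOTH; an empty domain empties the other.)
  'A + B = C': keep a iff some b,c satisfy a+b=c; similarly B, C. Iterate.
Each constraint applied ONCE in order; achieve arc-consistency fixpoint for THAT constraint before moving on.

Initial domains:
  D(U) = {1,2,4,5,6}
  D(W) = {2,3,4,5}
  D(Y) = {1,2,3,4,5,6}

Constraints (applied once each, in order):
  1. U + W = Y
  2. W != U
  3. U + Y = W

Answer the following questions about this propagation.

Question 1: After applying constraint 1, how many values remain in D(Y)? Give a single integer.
Answer: 4

Derivation:
Constraint 1 (U + W = Y) on D(U)={1,2,4,5,6} D(W)={2,3,4,5} D(Y)={1,2,3,4,5,6}: U {1,2,4,5,6}->{1,2,4}; Y {1,2,3,4,5,6}->{3,4,5,6}
So after constraint 1: D(Y)={3,4,5,6}, size = 4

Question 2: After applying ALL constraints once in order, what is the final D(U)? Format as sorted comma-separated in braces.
Answer: {1,2}

Derivation:
Constraint 1 (U + W = Y) on D(U)={1,2,4,5,6} D(W)={2,3,4,5} D(Y)={1,2,3,4,5,6}: U {1,2,4,5,6}->{1,2,4}; Y {1,2,3,4,5,6}->{3,4,5,6}
Constraint 2 (W != U) on D(W)={2,3,4,5} D(U)={1,2,4}: no change
Constraint 3 (U + Y = W) on D(U)={1,2,4} D(Y)={3,4,5,6} D(W)={2,3,4,5}: U {1,2,4}->{1,2}; Y {3,4,5,6}->{3,4}; W {2,3,4,5}->{4,5}
So after all 3 constraints: D(U) = {1,2}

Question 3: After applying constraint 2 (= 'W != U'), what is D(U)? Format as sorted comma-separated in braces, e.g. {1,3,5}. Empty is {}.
Answer: {1,2,4}

Derivation:
Constraint 1 (U + W = Y) on D(U)={1,2,4,5,6} D(W)={2,3,4,5} D(Y)={1,2,3,4,5,6}: U {1,2,4,5,6}->{1,2,4}; Y {1,2,3,4,5,6}->{3,4,5,6}
Constraint 2 (W != U) on D(W)={2,3,4,5} D(U)={1,2,4}: no change
So after constraint 2: D(U) = {1,2,4}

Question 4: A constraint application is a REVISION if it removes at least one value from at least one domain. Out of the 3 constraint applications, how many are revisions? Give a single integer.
Constraint 1 (U + W = Y) on D(U)={1,2,4,5,6} D(W)={2,3,4,5} D(Y)={1,2,3,4,5,6}: U {1,2,4,5,6}->{1,2,4}; Y {1,2,3,4,5,6}->{3,4,5,6} => REVISION
Constraint 2 (W != U) on D(W)={2,3,4,5} D(U)={1,2,4}: no change => not a revision
Constraint 3 (U + Y = W) on D(U)={1,2,4} D(Y)={3,4,5,6} D(W)={2,3,4,5}: U {1,2,4}->{1,2}; Y {3,4,5,6}->{3,4}; W {2,3,4,5}->{4,5} => REVISION
Total revisions = 2

Answer: 2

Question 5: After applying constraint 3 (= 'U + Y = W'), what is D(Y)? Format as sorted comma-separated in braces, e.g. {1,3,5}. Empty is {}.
Constraint 1 (U + W = Y) on D(U)={1,2,4,5,6} D(W)={2,3,4,5} D(Y)={1,2,3,4,5,6}: U {1,2,4,5,6}->{1,2,4}; Y {1,2,3,4,5,6}->{3,4,5,6}
Constraint 2 (W != U) on D(W)={2,3,4,5} D(U)={1,2,4}: no change
Constraint 3 (U + Y = W) on D(U)={1,2,4} D(Y)={3,4,5,6} D(W)={2,3,4,5}: U {1,2,4}->{1,2}; Y {3,4,5,6}->{3,4}; W {2,3,4,5}->{4,5}
So after constraint 3: D(Y) = {3,4}

Answer: {3,4}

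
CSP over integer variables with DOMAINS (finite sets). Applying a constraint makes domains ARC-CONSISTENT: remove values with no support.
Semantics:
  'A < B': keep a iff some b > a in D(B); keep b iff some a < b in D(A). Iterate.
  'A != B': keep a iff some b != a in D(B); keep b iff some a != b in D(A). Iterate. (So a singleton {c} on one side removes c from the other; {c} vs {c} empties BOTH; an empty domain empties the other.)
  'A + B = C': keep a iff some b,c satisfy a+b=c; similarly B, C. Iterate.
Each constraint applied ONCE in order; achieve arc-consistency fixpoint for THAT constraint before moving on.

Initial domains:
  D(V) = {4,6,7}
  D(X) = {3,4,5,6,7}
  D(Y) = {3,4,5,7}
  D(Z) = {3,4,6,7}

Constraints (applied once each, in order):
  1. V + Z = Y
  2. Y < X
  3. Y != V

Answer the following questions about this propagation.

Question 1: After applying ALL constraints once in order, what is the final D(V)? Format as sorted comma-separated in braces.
Answer: {}

Derivation:
Constraint 1 (V + Z = Y) on D(V)={4,6,7} D(Z)={3,4,6,7} D(Y)={3,4,5,7}: V {4,6,7}->{4}; Z {3,4,6,7}->{3}; Y {3,4,5,7}->{7}
Constraint 2 (Y < X) on D(Y)={7} D(X)={3,4,5,6,7}: Y {7}->{}; X {3,4,5,6,7}->{}
Constraint 3 (Y != V) on D(Y)={} D(V)={4}: V {4}->{}
So after all 3 constraints: D(V) = {}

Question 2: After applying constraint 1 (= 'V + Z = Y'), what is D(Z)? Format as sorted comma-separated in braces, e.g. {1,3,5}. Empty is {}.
Answer: {3}

Derivation:
Constraint 1 (V + Z = Y) on D(V)={4,6,7} D(Z)={3,4,6,7} D(Y)={3,4,5,7}: V {4,6,7}->{4}; Z {3,4,6,7}->{3}; Y {3,4,5,7}->{7}
So after constraint 1: D(Z) = {3}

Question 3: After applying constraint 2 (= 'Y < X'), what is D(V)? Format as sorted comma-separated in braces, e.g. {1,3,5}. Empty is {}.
Answer: {4}

Derivation:
Constraint 1 (V + Z = Y) on D(V)={4,6,7} D(Z)={3,4,6,7} D(Y)={3,4,5,7}: V {4,6,7}->{4}; Z {3,4,6,7}->{3}; Y {3,4,5,7}->{7}
Constraint 2 (Y < X) on D(Y)={7} D(X)={3,4,5,6,7}: Y {7}->{}; X {3,4,5,6,7}->{}
So after constraint 2: D(V) = {4}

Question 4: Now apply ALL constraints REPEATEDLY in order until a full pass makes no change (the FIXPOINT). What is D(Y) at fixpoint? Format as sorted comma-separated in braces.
pass 0 (initial): D(Y)={3,4,5,7}
pass 1: V {4,6,7}->{}; X {3,4,5,6,7}->{}; Y {3,4,5,7}->{}; Z {3,4,6,7}->{3}
pass 2: Z {3}->{}
pass 3: no change
Fixpoint after 3 passes: D(Y) = {}

Answer: {}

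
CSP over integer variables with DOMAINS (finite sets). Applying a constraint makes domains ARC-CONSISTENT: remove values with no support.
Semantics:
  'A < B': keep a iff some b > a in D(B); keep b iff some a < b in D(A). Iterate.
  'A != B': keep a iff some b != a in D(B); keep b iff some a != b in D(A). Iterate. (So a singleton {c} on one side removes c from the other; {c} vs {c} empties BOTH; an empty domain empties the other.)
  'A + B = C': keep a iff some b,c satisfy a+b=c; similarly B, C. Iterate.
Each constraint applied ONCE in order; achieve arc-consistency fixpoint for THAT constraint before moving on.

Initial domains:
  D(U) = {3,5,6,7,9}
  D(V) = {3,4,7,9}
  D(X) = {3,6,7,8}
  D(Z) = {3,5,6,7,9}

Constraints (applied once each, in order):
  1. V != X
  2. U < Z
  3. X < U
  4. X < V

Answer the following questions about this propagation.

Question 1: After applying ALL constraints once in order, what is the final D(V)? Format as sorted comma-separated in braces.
Answer: {4,7,9}

Derivation:
Constraint 1 (V != X) on D(V)={3,4,7,9} D(X)={3,6,7,8}: no change
Constraint 2 (U < Z) on D(U)={3,5,6,7,9} D(Z)={3,5,6,7,9}: U {3,5,6,7,9}->{3,5,6,7}; Z {3,5,6,7,9}->{5,6,7,9}
Constraint 3 (X < U) on D(X)={3,6,7,8} D(U)={3,5,6,7}: X {3,6,7,8}->{3,6}; U {3,5,6,7}->{5,6,7}
Constraint 4 (X < V) on D(X)={3,6} D(V)={3,4,7,9}: V {3,4,7,9}->{4,7,9}
So after all 4 constraints: D(V) = {4,7,9}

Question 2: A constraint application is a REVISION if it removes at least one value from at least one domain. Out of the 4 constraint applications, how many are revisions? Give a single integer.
Answer: 3

Derivation:
Constraint 1 (V != X) on D(V)={3,4,7,9} D(X)={3,6,7,8}: no change => not a revision
Constraint 2 (U < Z) on D(U)={3,5,6,7,9} D(Z)={3,5,6,7,9}: U {3,5,6,7,9}->{3,5,6,7}; Z {3,5,6,7,9}->{5,6,7,9} => REVISION
Constraint 3 (X < U) on D(X)={3,6,7,8} D(U)={3,5,6,7}: X {3,6,7,8}->{3,6}; U {3,5,6,7}->{5,6,7} => REVISION
Constraint 4 (X < V) on D(X)={3,6} D(V)={3,4,7,9}: V {3,4,7,9}->{4,7,9} => REVISION
Total revisions = 3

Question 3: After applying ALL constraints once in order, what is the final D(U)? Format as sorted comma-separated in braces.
Constraint 1 (V != X) on D(V)={3,4,7,9} D(X)={3,6,7,8}: no change
Constraint 2 (U < Z) on D(U)={3,5,6,7,9} D(Z)={3,5,6,7,9}: U {3,5,6,7,9}->{3,5,6,7}; Z {3,5,6,7,9}->{5,6,7,9}
Constraint 3 (X < U) on D(X)={3,6,7,8} D(U)={3,5,6,7}: X {3,6,7,8}->{3,6}; U {3,5,6,7}->{5,6,7}
Constraint 4 (X < V) on D(X)={3,6} D(V)={3,4,7,9}: V {3,4,7,9}->{4,7,9}
So after all 4 constraints: D(U) = {5,6,7}

Answer: {5,6,7}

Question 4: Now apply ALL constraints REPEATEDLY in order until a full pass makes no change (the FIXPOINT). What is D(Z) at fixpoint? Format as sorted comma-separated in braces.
pass 0 (initial): D(Z)={3,5,6,7,9}
pass 1: U {3,5,6,7,9}->{5,6,7}; V {3,4,7,9}->{4,7,9}; X {3,6,7,8}->{3,6}; Z {3,5,6,7,9}->{5,6,7,9}
pass 2: Z {5,6,7,9}->{6,7,9}
pass 3: no change
Fixpoint after 3 passes: D(Z) = {6,7,9}

Answer: {6,7,9}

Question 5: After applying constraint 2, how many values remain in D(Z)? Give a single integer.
Constraint 1 (V != X) on D(V)={3,4,7,9} D(X)={3,6,7,8}: no change
Constraint 2 (U < Z) on D(U)={3,5,6,7,9} D(Z)={3,5,6,7,9}: U {3,5,6,7,9}->{3,5,6,7}; Z {3,5,6,7,9}->{5,6,7,9}
So after constraint 2: D(Z)={5,6,7,9}, size = 4

Answer: 4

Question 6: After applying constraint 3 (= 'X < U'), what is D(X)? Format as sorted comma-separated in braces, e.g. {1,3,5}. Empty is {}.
Constraint 1 (V != X) on D(V)={3,4,7,9} D(X)={3,6,7,8}: no change
Constraint 2 (U < Z) on D(U)={3,5,6,7,9} D(Z)={3,5,6,7,9}: U {3,5,6,7,9}->{3,5,6,7}; Z {3,5,6,7,9}->{5,6,7,9}
Constraint 3 (X < U) on D(X)={3,6,7,8} D(U)={3,5,6,7}: X {3,6,7,8}->{3,6}; U {3,5,6,7}->{5,6,7}
So after constraint 3: D(X) = {3,6}

Answer: {3,6}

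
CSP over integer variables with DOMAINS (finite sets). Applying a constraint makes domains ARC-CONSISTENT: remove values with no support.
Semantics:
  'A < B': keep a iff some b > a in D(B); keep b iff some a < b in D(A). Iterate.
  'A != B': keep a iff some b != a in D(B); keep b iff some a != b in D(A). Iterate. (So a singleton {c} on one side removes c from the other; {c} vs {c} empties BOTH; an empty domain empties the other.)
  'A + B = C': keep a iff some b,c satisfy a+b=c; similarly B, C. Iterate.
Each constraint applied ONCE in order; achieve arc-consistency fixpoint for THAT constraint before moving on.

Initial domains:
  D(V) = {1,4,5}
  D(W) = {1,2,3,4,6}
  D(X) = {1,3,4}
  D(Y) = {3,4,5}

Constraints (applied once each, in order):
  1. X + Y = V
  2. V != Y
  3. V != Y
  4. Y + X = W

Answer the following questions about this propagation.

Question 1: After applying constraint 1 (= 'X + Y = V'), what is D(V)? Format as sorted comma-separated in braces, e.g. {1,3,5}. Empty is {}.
Constraint 1 (X + Y = V) on D(X)={1,3,4} D(Y)={3,4,5} D(V)={1,4,5}: X {1,3,4}->{1}; Y {3,4,5}->{3,4}; V {1,4,5}->{4,5}
So after constraint 1: D(V) = {4,5}

Answer: {4,5}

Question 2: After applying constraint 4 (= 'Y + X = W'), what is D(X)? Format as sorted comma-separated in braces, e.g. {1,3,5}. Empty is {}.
Answer: {1}

Derivation:
Constraint 1 (X + Y = V) on D(X)={1,3,4} D(Y)={3,4,5} D(V)={1,4,5}: X {1,3,4}->{1}; Y {3,4,5}->{3,4}; V {1,4,5}->{4,5}
Constraint 2 (V != Y) on D(V)={4,5} D(Y)={3,4}: no change
Constraint 3 (V != Y) on D(V)={4,5} D(Y)={3,4}: no change
Constraint 4 (Y + X = W) on D(Y)={3,4} D(X)={1} D(W)={1,2,3,4,6}: Y {3,4}->{3}; W {1,2,3,4,6}->{4}
So after constraint 4: D(X) = {1}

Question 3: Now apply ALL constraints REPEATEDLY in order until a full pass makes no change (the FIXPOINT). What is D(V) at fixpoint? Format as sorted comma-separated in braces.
pass 0 (initial): D(V)={1,4,5}
pass 1: V {1,4,5}->{4,5}; W {1,2,3,4,6}->{4}; X {1,3,4}->{1}; Y {3,4,5}->{3}
pass 2: V {4,5}->{4}
pass 3: no change
Fixpoint after 3 passes: D(V) = {4}

Answer: {4}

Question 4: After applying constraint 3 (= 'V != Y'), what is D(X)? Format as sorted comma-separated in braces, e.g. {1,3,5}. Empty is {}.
Answer: {1}

Derivation:
Constraint 1 (X + Y = V) on D(X)={1,3,4} D(Y)={3,4,5} D(V)={1,4,5}: X {1,3,4}->{1}; Y {3,4,5}->{3,4}; V {1,4,5}->{4,5}
Constraint 2 (V != Y) on D(V)={4,5} D(Y)={3,4}: no change
Constraint 3 (V != Y) on D(V)={4,5} D(Y)={3,4}: no change
So after constraint 3: D(X) = {1}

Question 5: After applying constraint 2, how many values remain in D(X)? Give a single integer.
Answer: 1

Derivation:
Constraint 1 (X + Y = V) on D(X)={1,3,4} D(Y)={3,4,5} D(V)={1,4,5}: X {1,3,4}->{1}; Y {3,4,5}->{3,4}; V {1,4,5}->{4,5}
Constraint 2 (V != Y) on D(V)={4,5} D(Y)={3,4}: no change
So after constraint 2: D(X)={1}, size = 1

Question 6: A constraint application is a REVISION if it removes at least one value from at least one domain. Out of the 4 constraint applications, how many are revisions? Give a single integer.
Constraint 1 (X + Y = V) on D(X)={1,3,4} D(Y)={3,4,5} D(V)={1,4,5}: X {1,3,4}->{1}; Y {3,4,5}->{3,4}; V {1,4,5}->{4,5} => REVISION
Constraint 2 (V != Y) on D(V)={4,5} D(Y)={3,4}: no change => not a revision
Constraint 3 (V != Y) on D(V)={4,5} D(Y)={3,4}: no change => not a revision
Constraint 4 (Y + X = W) on D(Y)={3,4} D(X)={1} D(W)={1,2,3,4,6}: Y {3,4}->{3}; W {1,2,3,4,6}->{4} => REVISION
Total revisions = 2

Answer: 2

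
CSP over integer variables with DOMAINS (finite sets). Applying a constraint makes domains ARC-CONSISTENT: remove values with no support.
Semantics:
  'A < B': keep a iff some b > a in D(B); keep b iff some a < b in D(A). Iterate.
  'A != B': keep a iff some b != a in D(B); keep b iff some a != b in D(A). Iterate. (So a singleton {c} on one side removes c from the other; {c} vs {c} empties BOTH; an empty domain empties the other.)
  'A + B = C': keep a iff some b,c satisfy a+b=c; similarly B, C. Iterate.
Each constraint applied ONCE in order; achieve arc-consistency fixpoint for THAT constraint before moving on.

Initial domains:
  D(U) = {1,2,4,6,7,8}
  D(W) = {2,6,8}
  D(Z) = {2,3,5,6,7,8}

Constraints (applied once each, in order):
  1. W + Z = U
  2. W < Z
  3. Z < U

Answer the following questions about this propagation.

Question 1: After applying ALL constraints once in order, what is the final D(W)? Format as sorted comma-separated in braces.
Constraint 1 (W + Z = U) on D(W)={2,6,8} D(Z)={2,3,5,6,7,8} D(U)={1,2,4,6,7,8}: W {2,6,8}->{2,6}; Z {2,3,5,6,7,8}->{2,5,6}; U {1,2,4,6,7,8}->{4,7,8}
Constraint 2 (W < Z) on D(W)={2,6} D(Z)={2,5,6}: W {2,6}->{2}; Z {2,5,6}->{5,6}
Constraint 3 (Z < U) on D(Z)={5,6} D(U)={4,7,8}: U {4,7,8}->{7,8}
So after all 3 constraints: D(W) = {2}

Answer: {2}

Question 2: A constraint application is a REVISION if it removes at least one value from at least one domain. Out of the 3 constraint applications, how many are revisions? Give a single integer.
Constraint 1 (W + Z = U) on D(W)={2,6,8} D(Z)={2,3,5,6,7,8} D(U)={1,2,4,6,7,8}: W {2,6,8}->{2,6}; Z {2,3,5,6,7,8}->{2,5,6}; U {1,2,4,6,7,8}->{4,7,8} => REVISION
Constraint 2 (W < Z) on D(W)={2,6} D(Z)={2,5,6}: W {2,6}->{2}; Z {2,5,6}->{5,6} => REVISION
Constraint 3 (Z < U) on D(Z)={5,6} D(U)={4,7,8}: U {4,7,8}->{7,8} => REVISION
Total revisions = 3

Answer: 3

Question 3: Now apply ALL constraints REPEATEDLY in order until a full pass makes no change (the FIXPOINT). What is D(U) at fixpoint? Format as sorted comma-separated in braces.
pass 0 (initial): D(U)={1,2,4,6,7,8}
pass 1: U {1,2,4,6,7,8}->{7,8}; W {2,6,8}->{2}; Z {2,3,5,6,7,8}->{5,6}
pass 2: no change
Fixpoint after 2 passes: D(U) = {7,8}

Answer: {7,8}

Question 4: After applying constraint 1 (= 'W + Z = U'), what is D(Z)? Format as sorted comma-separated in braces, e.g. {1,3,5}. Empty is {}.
Answer: {2,5,6}

Derivation:
Constraint 1 (W + Z = U) on D(W)={2,6,8} D(Z)={2,3,5,6,7,8} D(U)={1,2,4,6,7,8}: W {2,6,8}->{2,6}; Z {2,3,5,6,7,8}->{2,5,6}; U {1,2,4,6,7,8}->{4,7,8}
So after constraint 1: D(Z) = {2,5,6}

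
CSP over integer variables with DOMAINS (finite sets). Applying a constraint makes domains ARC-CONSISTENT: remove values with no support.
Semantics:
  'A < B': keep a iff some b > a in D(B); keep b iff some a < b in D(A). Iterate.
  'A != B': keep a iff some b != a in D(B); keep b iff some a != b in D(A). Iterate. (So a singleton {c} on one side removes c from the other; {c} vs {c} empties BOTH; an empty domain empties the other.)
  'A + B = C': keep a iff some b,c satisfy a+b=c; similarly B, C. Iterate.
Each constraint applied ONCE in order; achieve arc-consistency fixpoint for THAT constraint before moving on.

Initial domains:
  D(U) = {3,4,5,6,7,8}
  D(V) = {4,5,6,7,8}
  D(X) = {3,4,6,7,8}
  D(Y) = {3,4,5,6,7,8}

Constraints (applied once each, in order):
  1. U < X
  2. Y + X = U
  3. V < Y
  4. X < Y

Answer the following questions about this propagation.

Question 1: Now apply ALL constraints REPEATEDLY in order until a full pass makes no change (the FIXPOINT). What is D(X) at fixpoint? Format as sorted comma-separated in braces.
Answer: {}

Derivation:
pass 0 (initial): D(X)={3,4,6,7,8}
pass 1: U {3,4,5,6,7,8}->{7}; V {4,5,6,7,8}->{}; X {3,4,6,7,8}->{}; Y {3,4,5,6,7,8}->{}
pass 2: U {7}->{}
pass 3: no change
Fixpoint after 3 passes: D(X) = {}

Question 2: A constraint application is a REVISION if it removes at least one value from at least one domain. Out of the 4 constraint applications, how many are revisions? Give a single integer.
Constraint 1 (U < X) on D(U)={3,4,5,6,7,8} D(X)={3,4,6,7,8}: U {3,4,5,6,7,8}->{3,4,5,6,7}; X {3,4,6,7,8}->{4,6,7,8} => REVISION
Constraint 2 (Y + X = U) on D(Y)={3,4,5,6,7,8} D(X)={4,6,7,8} D(U)={3,4,5,6,7}: Y {3,4,5,6,7,8}->{3}; X {4,6,7,8}->{4}; U {3,4,5,6,7}->{7} => REVISION
Constraint 3 (V < Y) on D(V)={4,5,6,7,8} D(Y)={3}: V {4,5,6,7,8}->{}; Y {3}->{} => REVISION
Constraint 4 (X < Y) on D(X)={4} D(Y)={}: X {4}->{} => REVISION
Total revisions = 4

Answer: 4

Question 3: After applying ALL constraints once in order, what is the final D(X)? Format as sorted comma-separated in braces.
Answer: {}

Derivation:
Constraint 1 (U < X) on D(U)={3,4,5,6,7,8} D(X)={3,4,6,7,8}: U {3,4,5,6,7,8}->{3,4,5,6,7}; X {3,4,6,7,8}->{4,6,7,8}
Constraint 2 (Y + X = U) on D(Y)={3,4,5,6,7,8} D(X)={4,6,7,8} D(U)={3,4,5,6,7}: Y {3,4,5,6,7,8}->{3}; X {4,6,7,8}->{4}; U {3,4,5,6,7}->{7}
Constraint 3 (V < Y) on D(V)={4,5,6,7,8} D(Y)={3}: V {4,5,6,7,8}->{}; Y {3}->{}
Constraint 4 (X < Y) on D(X)={4} D(Y)={}: X {4}->{}
So after all 4 constraints: D(X) = {}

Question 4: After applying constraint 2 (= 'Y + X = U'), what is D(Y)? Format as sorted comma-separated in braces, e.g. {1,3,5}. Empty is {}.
Constraint 1 (U < X) on D(U)={3,4,5,6,7,8} D(X)={3,4,6,7,8}: U {3,4,5,6,7,8}->{3,4,5,6,7}; X {3,4,6,7,8}->{4,6,7,8}
Constraint 2 (Y + X = U) on D(Y)={3,4,5,6,7,8} D(X)={4,6,7,8} D(U)={3,4,5,6,7}: Y {3,4,5,6,7,8}->{3}; X {4,6,7,8}->{4}; U {3,4,5,6,7}->{7}
So after constraint 2: D(Y) = {3}

Answer: {3}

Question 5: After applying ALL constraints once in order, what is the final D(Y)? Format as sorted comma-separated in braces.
Answer: {}

Derivation:
Constraint 1 (U < X) on D(U)={3,4,5,6,7,8} D(X)={3,4,6,7,8}: U {3,4,5,6,7,8}->{3,4,5,6,7}; X {3,4,6,7,8}->{4,6,7,8}
Constraint 2 (Y + X = U) on D(Y)={3,4,5,6,7,8} D(X)={4,6,7,8} D(U)={3,4,5,6,7}: Y {3,4,5,6,7,8}->{3}; X {4,6,7,8}->{4}; U {3,4,5,6,7}->{7}
Constraint 3 (V < Y) on D(V)={4,5,6,7,8} D(Y)={3}: V {4,5,6,7,8}->{}; Y {3}->{}
Constraint 4 (X < Y) on D(X)={4} D(Y)={}: X {4}->{}
So after all 4 constraints: D(Y) = {}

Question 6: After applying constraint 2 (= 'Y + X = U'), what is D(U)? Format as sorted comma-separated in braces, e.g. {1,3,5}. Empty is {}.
Answer: {7}

Derivation:
Constraint 1 (U < X) on D(U)={3,4,5,6,7,8} D(X)={3,4,6,7,8}: U {3,4,5,6,7,8}->{3,4,5,6,7}; X {3,4,6,7,8}->{4,6,7,8}
Constraint 2 (Y + X = U) on D(Y)={3,4,5,6,7,8} D(X)={4,6,7,8} D(U)={3,4,5,6,7}: Y {3,4,5,6,7,8}->{3}; X {4,6,7,8}->{4}; U {3,4,5,6,7}->{7}
So after constraint 2: D(U) = {7}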